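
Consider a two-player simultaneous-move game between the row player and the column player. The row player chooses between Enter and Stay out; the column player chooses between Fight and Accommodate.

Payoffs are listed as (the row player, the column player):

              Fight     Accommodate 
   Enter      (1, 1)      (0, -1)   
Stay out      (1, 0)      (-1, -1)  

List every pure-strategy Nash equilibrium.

(Enter, Fight): the row player gets 1 ≥ 1 from Stay out, and the column player gets 1 ≥ -1 from Accommodate — Nash equilibrium.
(Enter, Accommodate): the column player prefers Fight (1 > -1) — not an equilibrium.
(Stay out, Fight): the row player gets 1 ≥ 1 from Enter, and the column player gets 0 ≥ -1 from Accommodate — Nash equilibrium.
(Stay out, Accommodate): the row player prefers Enter (0 > -1); the column player prefers Fight (0 > -1) — not an equilibrium.

(Enter, Fight) and (Stay out, Fight)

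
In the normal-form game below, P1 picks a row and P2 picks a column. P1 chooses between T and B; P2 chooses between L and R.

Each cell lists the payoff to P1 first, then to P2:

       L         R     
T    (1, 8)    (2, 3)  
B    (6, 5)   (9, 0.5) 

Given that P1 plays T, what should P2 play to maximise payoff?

L

Against T, P2 earns 8 from L and 3 from R.
So L is the best response.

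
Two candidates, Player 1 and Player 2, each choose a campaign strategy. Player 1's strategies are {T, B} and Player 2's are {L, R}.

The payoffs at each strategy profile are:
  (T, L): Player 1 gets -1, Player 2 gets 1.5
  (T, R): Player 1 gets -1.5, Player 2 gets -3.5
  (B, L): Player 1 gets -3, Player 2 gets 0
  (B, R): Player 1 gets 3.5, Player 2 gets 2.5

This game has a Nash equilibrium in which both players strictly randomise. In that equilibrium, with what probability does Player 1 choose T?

Let p be the probability that Player 1 plays T. In a completely mixed equilibrium, Player 2 must be indifferent between L and R.
Player 2's expected payoff from L is 1.5p; from R it is −3.5p + 2.5(1−p).
Setting these equal: 1.5p = −6p + 2.5, so p = 1/3.

1/3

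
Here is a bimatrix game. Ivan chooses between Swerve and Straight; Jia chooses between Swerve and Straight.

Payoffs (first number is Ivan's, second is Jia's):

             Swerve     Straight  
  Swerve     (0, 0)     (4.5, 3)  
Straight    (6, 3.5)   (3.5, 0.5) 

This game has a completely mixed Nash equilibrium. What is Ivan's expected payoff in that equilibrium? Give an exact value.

First find q, the probability Jia plays Swerve, from Ivan's indifference between Swerve and Straight: 4.5(1−q) = 6q + 3.5(1−q), giving q = 1/7.
Since Ivan is indifferent in equilibrium, Ivan's expected payoff equals the payoff from either row against (1/7, 6/7). Using Swerve: 4.5(6/7) = 27/7.

27/7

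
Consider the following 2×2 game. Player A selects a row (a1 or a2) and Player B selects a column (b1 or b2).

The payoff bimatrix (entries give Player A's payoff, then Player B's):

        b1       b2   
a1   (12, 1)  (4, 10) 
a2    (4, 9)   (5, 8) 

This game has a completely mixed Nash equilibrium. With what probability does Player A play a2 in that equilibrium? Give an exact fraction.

9/10

Let p be the probability that Player A plays a1. In a completely mixed equilibrium, Player B must be indifferent between b1 and b2.
Player B's expected payoff from b1 is p + 9(1−p); from b2 it is 10p + 8(1−p).
Setting these equal: −8p + 9 = 2p + 8, so p = 1/10.
Therefore Player A plays a2 with probability 1 − 1/10 = 9/10.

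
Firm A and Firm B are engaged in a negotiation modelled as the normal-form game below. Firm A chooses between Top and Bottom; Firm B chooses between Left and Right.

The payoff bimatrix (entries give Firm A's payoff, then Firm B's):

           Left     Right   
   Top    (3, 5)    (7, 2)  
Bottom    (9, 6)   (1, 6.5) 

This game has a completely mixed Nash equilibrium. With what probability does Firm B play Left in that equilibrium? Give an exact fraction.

Let q be the probability that Firm B plays Left. In a completely mixed equilibrium, Firm A must be indifferent between Top and Bottom.
Firm A's expected payoff from Top is 3q + 7(1−q); from Bottom it is 9q + (1−q).
Setting these equal: −4q + 7 = 8q + 1, so q = 1/2.

1/2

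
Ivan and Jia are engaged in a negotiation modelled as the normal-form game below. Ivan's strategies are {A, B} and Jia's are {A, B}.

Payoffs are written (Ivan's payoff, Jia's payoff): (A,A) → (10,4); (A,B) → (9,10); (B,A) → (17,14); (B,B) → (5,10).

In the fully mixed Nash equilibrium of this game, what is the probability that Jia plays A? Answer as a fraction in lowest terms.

Let y be the probability that Jia plays A. In a completely mixed equilibrium, Ivan must be indifferent between A and B.
Ivan's expected payoff from A is 10y + 9(1−y); from B it is 17y + 5(1−y).
Setting these equal: y + 9 = 12y + 5, so y = 4/11.

4/11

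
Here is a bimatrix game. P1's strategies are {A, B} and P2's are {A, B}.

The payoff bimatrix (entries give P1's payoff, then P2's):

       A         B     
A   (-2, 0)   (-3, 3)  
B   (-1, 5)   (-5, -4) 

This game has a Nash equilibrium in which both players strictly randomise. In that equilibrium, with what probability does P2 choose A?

2/3

Let q be the probability that P2 plays A. In a completely mixed equilibrium, P1 must be indifferent between A and B.
P1's expected payoff from A is −2q − 3(1−q); from B it is −q − 5(1−q).
Setting these equal: q − 3 = 4q − 5, so q = 2/3.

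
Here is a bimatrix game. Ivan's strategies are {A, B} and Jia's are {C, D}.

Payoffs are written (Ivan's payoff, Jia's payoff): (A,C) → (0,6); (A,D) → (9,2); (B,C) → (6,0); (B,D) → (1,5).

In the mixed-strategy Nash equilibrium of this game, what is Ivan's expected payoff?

First find y, the probability Jia plays C, from Ivan's indifference between A and B: 9(1−y) = 6y + (1−y), giving y = 4/7.
Since Ivan is indifferent in equilibrium, Ivan's expected payoff equals the payoff from either row against (4/7, 3/7). Using A: 9(3/7) = 27/7.

27/7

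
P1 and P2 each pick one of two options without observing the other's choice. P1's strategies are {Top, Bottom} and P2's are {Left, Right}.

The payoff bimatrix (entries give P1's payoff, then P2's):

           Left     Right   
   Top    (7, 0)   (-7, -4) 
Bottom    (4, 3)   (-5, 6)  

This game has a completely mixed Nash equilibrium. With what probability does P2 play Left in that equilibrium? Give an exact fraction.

2/5

Let y be the probability that P2 plays Left. In a completely mixed equilibrium, P1 must be indifferent between Top and Bottom.
P1's expected payoff from Top is 7y − 7(1−y); from Bottom it is 4y − 5(1−y).
Setting these equal: 14y − 7 = 9y − 5, so y = 2/5.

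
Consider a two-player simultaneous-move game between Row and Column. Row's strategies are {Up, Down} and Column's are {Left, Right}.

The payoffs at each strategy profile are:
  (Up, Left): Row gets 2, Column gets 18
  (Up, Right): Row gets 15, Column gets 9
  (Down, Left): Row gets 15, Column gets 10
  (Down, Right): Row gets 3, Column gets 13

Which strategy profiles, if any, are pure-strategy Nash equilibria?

(Up, Left): Row prefers Down (15 > 2) — not an equilibrium.
(Up, Right): Column prefers Left (18 > 9) — not an equilibrium.
(Down, Left): Column prefers Right (13 > 10) — not an equilibrium.
(Down, Right): Row prefers Up (15 > 3) — not an equilibrium.

none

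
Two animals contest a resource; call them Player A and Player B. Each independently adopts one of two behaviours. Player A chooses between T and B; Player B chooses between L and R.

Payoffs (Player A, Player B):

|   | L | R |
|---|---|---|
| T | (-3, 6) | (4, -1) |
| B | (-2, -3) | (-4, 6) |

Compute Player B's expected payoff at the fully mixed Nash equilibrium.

First find p, the probability Player A plays T, from Player B's indifference between L and R: 6p − 3(1−p) = −p + 6(1−p), giving p = 9/16.
Since Player B is indifferent in equilibrium, Player B's expected payoff equals the payoff from either column against (9/16, 7/16). Using L: 6(9/16) − 3(7/16) = 33/16.

33/16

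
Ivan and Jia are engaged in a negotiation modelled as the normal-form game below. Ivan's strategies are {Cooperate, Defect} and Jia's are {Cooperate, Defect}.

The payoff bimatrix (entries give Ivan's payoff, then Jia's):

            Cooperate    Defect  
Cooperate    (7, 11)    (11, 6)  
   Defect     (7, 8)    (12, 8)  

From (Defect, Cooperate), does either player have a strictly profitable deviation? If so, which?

Neither

Ivan at (Defect, Cooperate) earns 7; deviating to Cooperate yields 7 — not better.
Jia earns 8; deviating to Defect yields 8 — not better.
Neither player can strictly improve; the profile is a Nash equilibrium.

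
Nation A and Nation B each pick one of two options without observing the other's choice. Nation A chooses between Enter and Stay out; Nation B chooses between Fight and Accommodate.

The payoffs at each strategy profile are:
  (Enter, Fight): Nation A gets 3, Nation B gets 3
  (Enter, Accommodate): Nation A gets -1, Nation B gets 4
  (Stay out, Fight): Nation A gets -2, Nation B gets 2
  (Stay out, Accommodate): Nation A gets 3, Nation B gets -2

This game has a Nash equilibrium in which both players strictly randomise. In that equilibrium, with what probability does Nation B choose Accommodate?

5/9

Let q be the probability that Nation B plays Fight. In a completely mixed equilibrium, Nation A must be indifferent between Enter and Stay out.
Nation A's expected payoff from Enter is 3q − (1−q); from Stay out it is −2q + 3(1−q).
Setting these equal: 4q − 1 = −5q + 3, so q = 4/9.
Therefore Nation B plays Accommodate with probability 1 − 4/9 = 5/9.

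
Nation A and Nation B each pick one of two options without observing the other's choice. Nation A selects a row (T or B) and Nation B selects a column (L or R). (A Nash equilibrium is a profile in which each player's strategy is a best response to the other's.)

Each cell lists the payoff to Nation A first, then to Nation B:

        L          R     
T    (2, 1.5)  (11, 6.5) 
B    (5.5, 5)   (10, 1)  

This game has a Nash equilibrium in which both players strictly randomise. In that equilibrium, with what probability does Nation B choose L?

2/9

Let c be the probability that Nation B plays L. In a completely mixed equilibrium, Nation A must be indifferent between T and B.
Nation A's expected payoff from T is 2c + 11(1−c); from B it is 5.5c + 10(1−c).
Setting these equal: −9c + 11 = −4.5c + 10, so c = 2/9.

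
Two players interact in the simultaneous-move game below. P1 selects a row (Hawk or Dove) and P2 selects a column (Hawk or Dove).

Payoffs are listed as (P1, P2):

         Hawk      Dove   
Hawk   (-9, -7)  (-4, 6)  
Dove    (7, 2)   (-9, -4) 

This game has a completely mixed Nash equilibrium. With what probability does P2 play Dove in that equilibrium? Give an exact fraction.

16/21

Let q be the probability that P2 plays Hawk. In a completely mixed equilibrium, P1 must be indifferent between Hawk and Dove.
P1's expected payoff from Hawk is −9q − 4(1−q); from Dove it is 7q − 9(1−q).
Setting these equal: −5q − 4 = 16q − 9, so q = 5/21.
Therefore P2 plays Dove with probability 1 − 5/21 = 16/21.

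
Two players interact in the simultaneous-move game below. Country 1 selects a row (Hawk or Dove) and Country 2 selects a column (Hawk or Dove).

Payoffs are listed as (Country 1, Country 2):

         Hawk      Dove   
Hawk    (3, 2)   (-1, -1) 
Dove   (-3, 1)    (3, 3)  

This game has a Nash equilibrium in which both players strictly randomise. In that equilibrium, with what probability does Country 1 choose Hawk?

Let x be the probability that Country 1 plays Hawk. In a completely mixed equilibrium, Country 2 must be indifferent between Hawk and Dove.
Country 2's expected payoff from Hawk is 2x + (1−x); from Dove it is −x + 3(1−x).
Setting these equal: x + 1 = −4x + 3, so x = 2/5.

2/5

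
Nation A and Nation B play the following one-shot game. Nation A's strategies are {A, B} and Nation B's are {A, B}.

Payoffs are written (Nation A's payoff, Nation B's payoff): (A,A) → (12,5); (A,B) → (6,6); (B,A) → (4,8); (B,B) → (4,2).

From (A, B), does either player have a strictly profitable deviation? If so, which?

Neither

Nation A at (A, B) earns 6; deviating to B yields 4 — not better.
Nation B earns 6; deviating to A yields 5 — not better.
Neither player can strictly improve; the profile is a Nash equilibrium.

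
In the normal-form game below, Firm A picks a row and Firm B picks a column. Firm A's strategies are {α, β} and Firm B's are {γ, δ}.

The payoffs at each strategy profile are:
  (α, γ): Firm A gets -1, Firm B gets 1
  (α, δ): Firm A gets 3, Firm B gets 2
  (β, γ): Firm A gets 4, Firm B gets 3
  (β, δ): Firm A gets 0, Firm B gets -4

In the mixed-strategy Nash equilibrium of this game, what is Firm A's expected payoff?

First find y, the probability Firm B plays γ, from Firm A's indifference between α and β: −y + 3(1−y) = 4y, giving y = 3/8.
Since Firm A is indifferent in equilibrium, Firm A's expected payoff equals the payoff from either row against (3/8, 5/8). Using α: −(3/8) + 3(5/8) = 3/2.

3/2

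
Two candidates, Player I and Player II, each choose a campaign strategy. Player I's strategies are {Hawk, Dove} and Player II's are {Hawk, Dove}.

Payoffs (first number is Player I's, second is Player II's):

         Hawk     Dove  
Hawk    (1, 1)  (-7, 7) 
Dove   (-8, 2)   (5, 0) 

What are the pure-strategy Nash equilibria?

none

(Hawk, Hawk): Player II prefers Dove (7 > 1) — not an equilibrium.
(Hawk, Dove): Player I prefers Dove (5 > -7) — not an equilibrium.
(Dove, Hawk): Player I prefers Hawk (1 > -8) — not an equilibrium.
(Dove, Dove): Player II prefers Hawk (2 > 0) — not an equilibrium.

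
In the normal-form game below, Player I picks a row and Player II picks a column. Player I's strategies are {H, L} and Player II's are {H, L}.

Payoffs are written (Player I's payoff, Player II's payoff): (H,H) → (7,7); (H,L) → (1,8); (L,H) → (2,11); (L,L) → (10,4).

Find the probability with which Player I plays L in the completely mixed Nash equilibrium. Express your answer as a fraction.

1/8

Let x be the probability that Player I plays H. In a completely mixed equilibrium, Player II must be indifferent between H and L.
Player II's expected payoff from H is 7x + 11(1−x); from L it is 8x + 4(1−x).
Setting these equal: −4x + 11 = 4x + 4, so x = 7/8.
Therefore Player I plays L with probability 1 − 7/8 = 1/8.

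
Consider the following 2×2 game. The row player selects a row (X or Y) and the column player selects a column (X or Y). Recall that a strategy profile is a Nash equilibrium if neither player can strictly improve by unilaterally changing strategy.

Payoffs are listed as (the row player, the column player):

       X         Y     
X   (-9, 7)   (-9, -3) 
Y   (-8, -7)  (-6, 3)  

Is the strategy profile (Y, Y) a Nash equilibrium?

Yes

At (Y, Y), the row player earns -6; switching to X would give -9, so the row player has no profitable deviation.
The column player earns 3; switching to X would give -7, so the column player has no profitable deviation.
Neither player can gain by a unilateral deviation, so this profile is a Nash equilibrium.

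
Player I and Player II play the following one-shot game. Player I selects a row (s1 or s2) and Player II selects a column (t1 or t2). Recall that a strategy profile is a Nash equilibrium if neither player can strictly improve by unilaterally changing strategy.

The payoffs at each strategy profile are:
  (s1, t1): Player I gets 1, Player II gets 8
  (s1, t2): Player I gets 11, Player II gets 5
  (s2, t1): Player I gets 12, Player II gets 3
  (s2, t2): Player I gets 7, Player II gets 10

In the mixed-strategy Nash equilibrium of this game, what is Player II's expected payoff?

13/2

First find p, the probability Player I plays s1, from Player II's indifference between t1 and t2: 8p + 3(1−p) = 5p + 10(1−p), giving p = 7/10.
Since Player II is indifferent in equilibrium, Player II's expected payoff equals the payoff from either column against (7/10, 3/10). Using t1: 8(7/10) + 3(3/10) = 13/2.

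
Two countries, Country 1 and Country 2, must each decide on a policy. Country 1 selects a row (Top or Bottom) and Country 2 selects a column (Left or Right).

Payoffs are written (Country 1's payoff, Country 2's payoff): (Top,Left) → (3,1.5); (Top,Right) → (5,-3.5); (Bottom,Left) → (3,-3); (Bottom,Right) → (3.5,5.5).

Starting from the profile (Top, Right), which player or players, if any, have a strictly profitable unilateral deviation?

Country 1 at (Top, Right) earns 5; deviating to Bottom yields 3.5 — not better.
Country 2 earns -3.5; deviating to Left yields 1.5 — a strict improvement.
Only Country 2 has a strictly profitable deviation.

Country 2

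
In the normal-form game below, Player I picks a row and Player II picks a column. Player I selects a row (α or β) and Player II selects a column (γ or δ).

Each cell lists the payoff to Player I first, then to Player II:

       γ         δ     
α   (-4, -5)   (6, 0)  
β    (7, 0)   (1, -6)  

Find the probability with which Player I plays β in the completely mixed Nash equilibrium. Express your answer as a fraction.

5/11

Let x be the probability that Player I plays α. In a completely mixed equilibrium, Player II must be indifferent between γ and δ.
Player II's expected payoff from γ is −5x; from δ it is −6(1−x).
Setting these equal: −5x = 6x − 6, so x = 6/11.
Therefore Player I plays β with probability 1 − 6/11 = 5/11.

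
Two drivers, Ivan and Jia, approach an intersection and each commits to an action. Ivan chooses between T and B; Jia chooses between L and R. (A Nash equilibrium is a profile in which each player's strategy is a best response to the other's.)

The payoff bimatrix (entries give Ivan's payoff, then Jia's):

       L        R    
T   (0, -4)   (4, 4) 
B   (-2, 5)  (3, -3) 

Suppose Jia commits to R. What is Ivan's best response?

T

Against R, Ivan earns 4 from T and 3 from B.
So T is the best response.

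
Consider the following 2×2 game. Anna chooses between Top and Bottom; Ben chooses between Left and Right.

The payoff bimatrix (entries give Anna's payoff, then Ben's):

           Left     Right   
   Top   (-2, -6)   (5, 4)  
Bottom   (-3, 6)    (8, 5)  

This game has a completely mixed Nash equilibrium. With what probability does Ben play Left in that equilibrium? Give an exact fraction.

3/4

Let c be the probability that Ben plays Left. In a completely mixed equilibrium, Anna must be indifferent between Top and Bottom.
Anna's expected payoff from Top is −2c + 5(1−c); from Bottom it is −3c + 8(1−c).
Setting these equal: −7c + 5 = −11c + 8, so c = 3/4.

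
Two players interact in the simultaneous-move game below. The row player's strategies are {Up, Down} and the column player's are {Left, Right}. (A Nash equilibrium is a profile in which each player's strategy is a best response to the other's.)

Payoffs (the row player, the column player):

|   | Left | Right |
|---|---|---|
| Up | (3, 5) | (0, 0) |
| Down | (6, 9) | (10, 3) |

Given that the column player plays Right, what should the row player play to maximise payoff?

Down

Against Right, the row player earns 0 from Up and 10 from Down.
So Down is the best response.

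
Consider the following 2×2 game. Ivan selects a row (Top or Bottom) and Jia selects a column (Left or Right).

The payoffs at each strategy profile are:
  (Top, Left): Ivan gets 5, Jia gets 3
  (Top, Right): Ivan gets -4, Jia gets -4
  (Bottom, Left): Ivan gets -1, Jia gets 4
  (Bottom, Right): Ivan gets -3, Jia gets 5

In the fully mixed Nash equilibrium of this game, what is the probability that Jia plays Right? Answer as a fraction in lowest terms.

6/7

Let c be the probability that Jia plays Left. In a completely mixed equilibrium, Ivan must be indifferent between Top and Bottom.
Ivan's expected payoff from Top is 5c − 4(1−c); from Bottom it is −c − 3(1−c).
Setting these equal: 9c − 4 = 2c − 3, so c = 1/7.
Therefore Jia plays Right with probability 1 − 1/7 = 6/7.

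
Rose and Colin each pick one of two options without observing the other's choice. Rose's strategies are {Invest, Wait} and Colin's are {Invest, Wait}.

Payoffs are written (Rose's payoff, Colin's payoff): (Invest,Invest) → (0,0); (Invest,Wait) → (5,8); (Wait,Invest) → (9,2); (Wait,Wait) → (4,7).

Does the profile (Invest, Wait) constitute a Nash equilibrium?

Yes

At (Invest, Wait), Rose earns 5; switching to Wait would give 4, so Rose has no profitable deviation.
Colin earns 8; switching to Invest would give 0, so Colin has no profitable deviation.
Neither player can gain by a unilateral deviation, so this profile is a Nash equilibrium.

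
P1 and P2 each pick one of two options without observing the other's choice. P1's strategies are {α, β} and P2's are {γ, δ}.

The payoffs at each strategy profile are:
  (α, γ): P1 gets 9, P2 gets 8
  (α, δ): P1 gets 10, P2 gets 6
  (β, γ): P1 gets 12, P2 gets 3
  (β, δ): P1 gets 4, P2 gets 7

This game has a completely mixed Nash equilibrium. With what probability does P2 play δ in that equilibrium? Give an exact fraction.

Let q be the probability that P2 plays γ. In a completely mixed equilibrium, P1 must be indifferent between α and β.
P1's expected payoff from α is 9q + 10(1−q); from β it is 12q + 4(1−q).
Setting these equal: −q + 10 = 8q + 4, so q = 2/3.
Therefore P2 plays δ with probability 1 − 2/3 = 1/3.

1/3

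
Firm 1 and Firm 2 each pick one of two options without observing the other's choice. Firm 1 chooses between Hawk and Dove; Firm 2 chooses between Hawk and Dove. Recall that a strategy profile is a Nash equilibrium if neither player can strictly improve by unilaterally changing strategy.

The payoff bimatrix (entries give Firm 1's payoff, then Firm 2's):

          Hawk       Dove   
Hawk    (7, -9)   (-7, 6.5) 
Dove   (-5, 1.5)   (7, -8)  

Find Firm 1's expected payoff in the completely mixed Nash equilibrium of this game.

First find y, the probability Firm 2 plays Hawk, from Firm 1's indifference between Hawk and Dove: 7y − 7(1−y) = −5y + 7(1−y), giving y = 7/13.
Since Firm 1 is indifferent in equilibrium, Firm 1's expected payoff equals the payoff from either row against (7/13, 6/13). Using Hawk: 7(7/13) − 7(6/13) = 7/13.

7/13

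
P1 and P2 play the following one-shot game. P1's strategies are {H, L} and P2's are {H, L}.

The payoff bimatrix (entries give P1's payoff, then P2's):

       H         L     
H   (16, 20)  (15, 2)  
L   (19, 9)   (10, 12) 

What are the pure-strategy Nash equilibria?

none

(H, H): P1 prefers L (19 > 16) — not an equilibrium.
(H, L): P2 prefers H (20 > 2) — not an equilibrium.
(L, H): P2 prefers L (12 > 9) — not an equilibrium.
(L, L): P1 prefers H (15 > 10) — not an equilibrium.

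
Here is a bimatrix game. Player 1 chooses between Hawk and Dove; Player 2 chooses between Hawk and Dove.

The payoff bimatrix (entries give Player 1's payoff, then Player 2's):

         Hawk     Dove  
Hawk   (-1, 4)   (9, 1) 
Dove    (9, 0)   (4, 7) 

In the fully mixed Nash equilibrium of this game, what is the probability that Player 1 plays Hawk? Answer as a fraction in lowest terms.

Let r be the probability that Player 1 plays Hawk. In a completely mixed equilibrium, Player 2 must be indifferent between Hawk and Dove.
Player 2's expected payoff from Hawk is 4r; from Dove it is r + 7(1−r).
Setting these equal: 4r = −6r + 7, so r = 7/10.

7/10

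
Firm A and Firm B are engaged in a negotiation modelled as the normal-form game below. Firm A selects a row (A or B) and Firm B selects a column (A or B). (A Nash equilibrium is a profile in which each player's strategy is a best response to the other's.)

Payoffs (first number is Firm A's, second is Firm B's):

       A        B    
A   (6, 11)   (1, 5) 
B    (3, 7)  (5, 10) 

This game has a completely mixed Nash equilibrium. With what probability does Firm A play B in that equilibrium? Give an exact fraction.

Let r be the probability that Firm A plays A. In a completely mixed equilibrium, Firm B must be indifferent between A and B.
Firm B's expected payoff from A is 11r + 7(1−r); from B it is 5r + 10(1−r).
Setting these equal: 4r + 7 = −5r + 10, so r = 1/3.
Therefore Firm A plays B with probability 1 − 1/3 = 2/3.

2/3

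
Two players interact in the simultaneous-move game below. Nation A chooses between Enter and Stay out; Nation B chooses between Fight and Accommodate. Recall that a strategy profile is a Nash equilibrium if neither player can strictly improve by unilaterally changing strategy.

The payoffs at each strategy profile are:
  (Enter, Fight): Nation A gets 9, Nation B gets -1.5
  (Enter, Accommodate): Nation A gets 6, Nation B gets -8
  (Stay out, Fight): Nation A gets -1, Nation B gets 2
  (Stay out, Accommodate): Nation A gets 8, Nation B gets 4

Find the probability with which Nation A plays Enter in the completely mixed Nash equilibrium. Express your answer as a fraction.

Let r be the probability that Nation A plays Enter. In a completely mixed equilibrium, Nation B must be indifferent between Fight and Accommodate.
Nation B's expected payoff from Fight is −1.5r + 2(1−r); from Accommodate it is −8r + 4(1−r).
Setting these equal: −3.5r + 2 = −12r + 4, so r = 4/17.

4/17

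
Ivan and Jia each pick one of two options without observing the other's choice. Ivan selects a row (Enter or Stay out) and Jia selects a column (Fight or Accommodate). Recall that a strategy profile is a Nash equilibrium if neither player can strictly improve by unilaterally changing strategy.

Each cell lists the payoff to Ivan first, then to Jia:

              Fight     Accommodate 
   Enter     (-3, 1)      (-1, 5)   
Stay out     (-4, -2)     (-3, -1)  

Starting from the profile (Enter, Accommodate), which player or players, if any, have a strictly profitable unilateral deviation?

Neither

Ivan at (Enter, Accommodate) earns -1; deviating to Stay out yields -3 — not better.
Jia earns 5; deviating to Fight yields 1 — not better.
Neither player can strictly improve; the profile is a Nash equilibrium.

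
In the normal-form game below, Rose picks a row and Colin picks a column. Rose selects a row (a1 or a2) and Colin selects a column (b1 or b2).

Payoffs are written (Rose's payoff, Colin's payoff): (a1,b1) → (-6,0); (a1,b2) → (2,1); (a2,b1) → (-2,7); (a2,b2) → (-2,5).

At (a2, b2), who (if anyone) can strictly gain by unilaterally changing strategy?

Both

Rose at (a2, b2) earns -2; deviating to a1 yields 2 — a strict improvement.
Colin earns 5; deviating to b1 yields 7 — a strict improvement.
Both Rose and Colin have strictly profitable deviations.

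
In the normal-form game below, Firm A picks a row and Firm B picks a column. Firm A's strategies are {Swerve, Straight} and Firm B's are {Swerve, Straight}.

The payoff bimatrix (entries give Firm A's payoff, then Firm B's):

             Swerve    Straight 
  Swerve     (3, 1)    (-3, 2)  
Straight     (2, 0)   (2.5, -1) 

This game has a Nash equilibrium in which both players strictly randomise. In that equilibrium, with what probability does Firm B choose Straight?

2/13

Let c be the probability that Firm B plays Swerve. In a completely mixed equilibrium, Firm A must be indifferent between Swerve and Straight.
Firm A's expected payoff from Swerve is 3c − 3(1−c); from Straight it is 2c + 2.5(1−c).
Setting these equal: 6c − 3 = −0.5c + 2.5, so c = 11/13.
Therefore Firm B plays Straight with probability 1 − 11/13 = 2/13.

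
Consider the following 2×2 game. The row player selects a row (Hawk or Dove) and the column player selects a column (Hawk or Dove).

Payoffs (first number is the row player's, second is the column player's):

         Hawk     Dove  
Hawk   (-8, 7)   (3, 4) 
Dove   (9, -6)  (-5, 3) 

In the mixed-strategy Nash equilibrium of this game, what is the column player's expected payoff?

15/4

First find x, the probability the row player plays Hawk, from the column player's indifference between Hawk and Dove: 7x − 6(1−x) = 4x + 3(1−x), giving x = 3/4.
Since the column player is indifferent in equilibrium, the column player's expected payoff equals the payoff from either column against (3/4, 1/4). Using Hawk: 7(3/4) − 6(1/4) = 15/4.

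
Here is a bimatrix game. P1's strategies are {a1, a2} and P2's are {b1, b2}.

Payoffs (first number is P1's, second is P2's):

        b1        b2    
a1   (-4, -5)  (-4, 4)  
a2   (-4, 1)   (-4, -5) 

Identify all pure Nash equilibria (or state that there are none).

(a1, b2) and (a2, b1)

(a1, b1): P2 prefers b2 (4 > -5) — not an equilibrium.
(a1, b2): P1 gets -4 ≥ -4 from a2, and P2 gets 4 ≥ -5 from b1 — Nash equilibrium.
(a2, b1): P1 gets -4 ≥ -4 from a1, and P2 gets 1 ≥ -5 from b2 — Nash equilibrium.
(a2, b2): P2 prefers b1 (1 > -5) — not an equilibrium.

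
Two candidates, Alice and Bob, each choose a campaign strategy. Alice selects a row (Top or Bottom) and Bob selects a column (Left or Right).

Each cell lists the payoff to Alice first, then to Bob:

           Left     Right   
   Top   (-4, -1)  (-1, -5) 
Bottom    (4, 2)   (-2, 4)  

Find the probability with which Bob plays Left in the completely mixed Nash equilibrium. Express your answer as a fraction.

1/9

Let q be the probability that Bob plays Left. In a completely mixed equilibrium, Alice must be indifferent between Top and Bottom.
Alice's expected payoff from Top is −4q − (1−q); from Bottom it is 4q − 2(1−q).
Setting these equal: −3q − 1 = 6q − 2, so q = 1/9.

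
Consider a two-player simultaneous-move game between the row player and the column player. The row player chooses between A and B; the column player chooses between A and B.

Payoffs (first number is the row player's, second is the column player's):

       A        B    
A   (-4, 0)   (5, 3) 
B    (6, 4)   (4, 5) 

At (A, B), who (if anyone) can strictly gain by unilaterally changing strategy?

The row player at (A, B) earns 5; deviating to B yields 4 — not better.
The column player earns 3; deviating to A yields 0 — not better.
Neither player can strictly improve; the profile is a Nash equilibrium.

Neither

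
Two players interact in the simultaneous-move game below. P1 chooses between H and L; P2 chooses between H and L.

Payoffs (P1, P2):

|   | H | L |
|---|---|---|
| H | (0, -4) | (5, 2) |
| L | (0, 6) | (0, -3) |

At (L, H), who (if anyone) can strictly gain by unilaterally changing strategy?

P1 at (L, H) earns 0; deviating to H yields 0 — not better.
P2 earns 6; deviating to L yields -3 — not better.
Neither player can strictly improve; the profile is a Nash equilibrium.

Neither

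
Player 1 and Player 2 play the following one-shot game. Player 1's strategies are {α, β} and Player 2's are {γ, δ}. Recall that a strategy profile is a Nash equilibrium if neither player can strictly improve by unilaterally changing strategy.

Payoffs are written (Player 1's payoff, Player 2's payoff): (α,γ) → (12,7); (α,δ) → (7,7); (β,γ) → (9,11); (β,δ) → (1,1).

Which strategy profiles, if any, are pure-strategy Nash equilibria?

(α, γ): Player 1 gets 12 ≥ 9 from β, and Player 2 gets 7 ≥ 7 from δ — Nash equilibrium.
(α, δ): Player 1 gets 7 ≥ 1 from β, and Player 2 gets 7 ≥ 7 from γ — Nash equilibrium.
(β, γ): Player 1 prefers α (12 > 9) — not an equilibrium.
(β, δ): Player 1 prefers α (7 > 1); Player 2 prefers γ (11 > 1) — not an equilibrium.

(α, γ) and (α, δ)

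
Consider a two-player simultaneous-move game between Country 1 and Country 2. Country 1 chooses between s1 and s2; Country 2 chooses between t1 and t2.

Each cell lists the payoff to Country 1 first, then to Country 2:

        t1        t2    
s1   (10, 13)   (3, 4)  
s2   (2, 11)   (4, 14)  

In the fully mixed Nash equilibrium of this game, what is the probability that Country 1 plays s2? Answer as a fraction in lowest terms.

3/4

Let x be the probability that Country 1 plays s1. In a completely mixed equilibrium, Country 2 must be indifferent between t1 and t2.
Country 2's expected payoff from t1 is 13x + 11(1−x); from t2 it is 4x + 14(1−x).
Setting these equal: 2x + 11 = −10x + 14, so x = 1/4.
Therefore Country 1 plays s2 with probability 1 − 1/4 = 3/4.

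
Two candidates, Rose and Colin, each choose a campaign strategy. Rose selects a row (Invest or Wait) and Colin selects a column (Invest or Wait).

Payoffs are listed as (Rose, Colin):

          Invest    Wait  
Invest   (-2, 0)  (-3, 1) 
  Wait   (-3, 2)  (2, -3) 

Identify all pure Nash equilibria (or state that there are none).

none

(Invest, Invest): Colin prefers Wait (1 > 0) — not an equilibrium.
(Invest, Wait): Rose prefers Wait (2 > -3) — not an equilibrium.
(Wait, Invest): Rose prefers Invest (-2 > -3) — not an equilibrium.
(Wait, Wait): Colin prefers Invest (2 > -3) — not an equilibrium.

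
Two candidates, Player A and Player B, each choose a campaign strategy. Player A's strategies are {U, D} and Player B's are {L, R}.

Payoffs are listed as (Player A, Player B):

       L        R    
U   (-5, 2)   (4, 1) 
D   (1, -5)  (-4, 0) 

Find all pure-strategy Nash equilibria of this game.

none

(U, L): Player A prefers D (1 > -5) — not an equilibrium.
(U, R): Player B prefers L (2 > 1) — not an equilibrium.
(D, L): Player B prefers R (0 > -5) — not an equilibrium.
(D, R): Player A prefers U (4 > -4) — not an equilibrium.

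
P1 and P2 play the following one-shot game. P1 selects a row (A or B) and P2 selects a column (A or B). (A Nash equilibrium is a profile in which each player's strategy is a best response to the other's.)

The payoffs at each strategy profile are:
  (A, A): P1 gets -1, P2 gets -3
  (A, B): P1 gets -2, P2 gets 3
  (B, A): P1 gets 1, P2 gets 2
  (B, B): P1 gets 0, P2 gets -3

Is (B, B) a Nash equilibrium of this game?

At (B, B), P1 earns 0; switching to A would give -2, so P1 has no profitable deviation.
P2 earns -3; switching to A would give 2, so P2 would deviate.
Since at least one player can profitably deviate, this is not a Nash equilibrium.

No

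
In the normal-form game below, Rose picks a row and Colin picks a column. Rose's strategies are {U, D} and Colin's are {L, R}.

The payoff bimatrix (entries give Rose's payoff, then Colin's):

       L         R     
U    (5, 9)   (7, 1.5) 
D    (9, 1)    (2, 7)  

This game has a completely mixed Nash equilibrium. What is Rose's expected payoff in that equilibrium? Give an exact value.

53/9

First find y, the probability Colin plays L, from Rose's indifference between U and D: 5y + 7(1−y) = 9y + 2(1−y), giving y = 5/9.
Since Rose is indifferent in equilibrium, Rose's expected payoff equals the payoff from either row against (5/9, 4/9). Using U: 5(5/9) + 7(4/9) = 53/9.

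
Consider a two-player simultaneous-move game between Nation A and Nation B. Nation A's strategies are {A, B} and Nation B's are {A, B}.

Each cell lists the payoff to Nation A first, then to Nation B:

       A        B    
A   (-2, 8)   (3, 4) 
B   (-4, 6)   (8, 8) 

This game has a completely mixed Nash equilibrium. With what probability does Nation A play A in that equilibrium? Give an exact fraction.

1/3

Let p be the probability that Nation A plays A. In a completely mixed equilibrium, Nation B must be indifferent between A and B.
Nation B's expected payoff from A is 8p + 6(1−p); from B it is 4p + 8(1−p).
Setting these equal: 2p + 6 = −4p + 8, so p = 1/3.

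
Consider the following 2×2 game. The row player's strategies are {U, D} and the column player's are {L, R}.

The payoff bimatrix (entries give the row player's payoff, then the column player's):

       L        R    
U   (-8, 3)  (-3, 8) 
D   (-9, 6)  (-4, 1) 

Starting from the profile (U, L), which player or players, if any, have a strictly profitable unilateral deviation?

The column player

The row player at (U, L) earns -8; deviating to D yields -9 — not better.
The column player earns 3; deviating to R yields 8 — a strict improvement.
Only the column player has a strictly profitable deviation.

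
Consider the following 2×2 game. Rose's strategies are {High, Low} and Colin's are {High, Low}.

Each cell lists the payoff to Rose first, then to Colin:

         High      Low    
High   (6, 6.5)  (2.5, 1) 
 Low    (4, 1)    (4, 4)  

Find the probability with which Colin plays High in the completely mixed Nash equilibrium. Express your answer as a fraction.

3/7

Let y be the probability that Colin plays High. In a completely mixed equilibrium, Rose must be indifferent between High and Low.
Rose's expected payoff from High is 6y + 2.5(1−y); from Low it is 4y + 4(1−y).
Setting these equal: 3.5y + 2.5 = 4, so y = 3/7.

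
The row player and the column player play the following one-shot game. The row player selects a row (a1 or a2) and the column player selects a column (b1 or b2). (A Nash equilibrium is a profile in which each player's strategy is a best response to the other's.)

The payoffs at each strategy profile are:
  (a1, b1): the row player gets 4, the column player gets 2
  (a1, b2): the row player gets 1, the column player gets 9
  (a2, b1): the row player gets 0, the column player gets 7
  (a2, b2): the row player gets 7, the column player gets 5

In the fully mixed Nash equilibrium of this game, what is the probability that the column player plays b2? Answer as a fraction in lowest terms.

2/5

Let y be the probability that the column player plays b1. In a completely mixed equilibrium, the row player must be indifferent between a1 and a2.
The row player's expected payoff from a1 is 4y + (1−y); from a2 it is 7(1−y).
Setting these equal: 3y + 1 = −7y + 7, so y = 3/5.
Therefore the column player plays b2 with probability 1 − 3/5 = 2/5.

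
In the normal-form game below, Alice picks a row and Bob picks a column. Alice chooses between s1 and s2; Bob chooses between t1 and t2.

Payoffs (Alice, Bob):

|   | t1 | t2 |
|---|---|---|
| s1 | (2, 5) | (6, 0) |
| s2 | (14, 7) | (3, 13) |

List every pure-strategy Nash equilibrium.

none

(s1, t1): Alice prefers s2 (14 > 2) — not an equilibrium.
(s1, t2): Bob prefers t1 (5 > 0) — not an equilibrium.
(s2, t1): Bob prefers t2 (13 > 7) — not an equilibrium.
(s2, t2): Alice prefers s1 (6 > 3) — not an equilibrium.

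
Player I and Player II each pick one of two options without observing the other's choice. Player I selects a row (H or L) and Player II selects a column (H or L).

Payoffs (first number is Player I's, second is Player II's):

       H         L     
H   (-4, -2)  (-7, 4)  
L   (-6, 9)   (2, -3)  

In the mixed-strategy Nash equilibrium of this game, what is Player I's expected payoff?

First find y, the probability Player II plays H, from Player I's indifference between H and L: −4y − 7(1−y) = −6y + 2(1−y), giving y = 9/11.
Since Player I is indifferent in equilibrium, Player I's expected payoff equals the payoff from either row against (9/11, 2/11). Using H: −4(9/11) − 7(2/11) = -50/11.

-50/11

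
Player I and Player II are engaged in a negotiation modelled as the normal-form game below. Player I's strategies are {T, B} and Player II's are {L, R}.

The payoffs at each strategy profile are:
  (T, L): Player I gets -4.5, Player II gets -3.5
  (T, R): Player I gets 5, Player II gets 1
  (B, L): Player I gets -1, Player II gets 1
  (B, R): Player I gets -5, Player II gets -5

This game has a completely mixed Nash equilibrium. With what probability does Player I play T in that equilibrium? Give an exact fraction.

4/7

Let x be the probability that Player I plays T. In a completely mixed equilibrium, Player II must be indifferent between L and R.
Player II's expected payoff from L is −3.5x + (1−x); from R it is x − 5(1−x).
Setting these equal: −4.5x + 1 = 6x − 5, so x = 4/7.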